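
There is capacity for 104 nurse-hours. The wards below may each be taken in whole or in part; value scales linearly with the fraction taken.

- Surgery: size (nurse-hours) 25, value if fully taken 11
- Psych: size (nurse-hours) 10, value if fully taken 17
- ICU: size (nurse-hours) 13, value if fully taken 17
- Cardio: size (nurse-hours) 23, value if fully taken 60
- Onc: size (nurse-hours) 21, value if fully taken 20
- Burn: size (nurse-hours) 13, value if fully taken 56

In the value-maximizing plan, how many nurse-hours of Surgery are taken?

Sort by value density: Burn 56/13≈4.31, Cardio 60/23≈2.61, Psych 17/10≈1.7, ICU 17/13≈1.31, Onc 20/21≈0.952, Surgery 11/25≈0.44.
All 13 nurse-hours of Burn fit (value 56) ; 91 remain.
Take all of Cardio (23 nurse-hours, value 60) ; 68 nurse-hours left.
Psych: take in full, 10 nurse-hours for value 17 ; 58 left.
All 13 nurse-hours of ICU fit (value 17) ; 45 remain.
Take all of Onc (21 nurse-hours, value 20) ; 24 nurse-hours left.
24 nurse-hours left: a 24/25 share of Surgery gives 11×24/25 = 10.56.

24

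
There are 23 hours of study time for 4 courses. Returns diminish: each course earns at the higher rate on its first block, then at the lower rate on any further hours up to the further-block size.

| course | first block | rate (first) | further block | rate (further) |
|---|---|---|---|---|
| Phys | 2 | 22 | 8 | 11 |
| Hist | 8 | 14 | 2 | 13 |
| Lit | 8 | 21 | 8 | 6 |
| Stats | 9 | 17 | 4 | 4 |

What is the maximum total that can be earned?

421

Rank every tier by rate: Phys/T1 22 > Lit/T1 21 > Stats/T1 17 > Hist/T1 14 > Hist/T2 13 > Phys/T2 11 > Lit/T2 6 > Stats/T2 4.
Phys/T1 (22): +2 ; 21 left.
Lit T1 at 21: fill all 8 ; 13 left.
Fill Stats T1 block (9 at 17) ; 4 left.
Hist T1 at 14: only 4 left, fill 4.
Total = 22×2 + 21×8 + 17×9 + 14×4 = 421.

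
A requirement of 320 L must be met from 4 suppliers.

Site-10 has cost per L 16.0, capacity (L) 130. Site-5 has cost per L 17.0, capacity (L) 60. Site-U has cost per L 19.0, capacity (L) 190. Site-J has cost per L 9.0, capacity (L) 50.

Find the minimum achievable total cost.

Cheapest first:
Take 50 from Site-J at 9.0 — need 270 more.
Take 130 from Site-10 at 16.0 — need 140 more.
Take 60 from Site-5 at 17.0 — need 80 more.
Site-U (19.0): take the remaining 80 — done.
Cost = 50×9.0 + 130×16.0 + 60×17.0 + 80×19.0 = 5070.

5070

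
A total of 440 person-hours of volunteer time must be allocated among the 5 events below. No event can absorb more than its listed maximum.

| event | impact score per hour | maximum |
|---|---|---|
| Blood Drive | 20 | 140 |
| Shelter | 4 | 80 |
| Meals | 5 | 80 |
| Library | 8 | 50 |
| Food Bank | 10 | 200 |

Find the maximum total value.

5450

Highest impact score per hour first: Blood Drive 20 > Food Bank 10 > Library 8 > Meals 5 > Shelter 4.
Blood Drive takes 140 to reach its cap of 140 ; 300 left.
Give Food Bank 200 to hit its cap of 200 ; 100 left.
Library: +50 to 50 (cap) ; 50 left.
Meals has room for 80 but only 50 remain, so it gets 50.
Total = 20×140 + 5×50 + 8×50 + 10×200 = 5450.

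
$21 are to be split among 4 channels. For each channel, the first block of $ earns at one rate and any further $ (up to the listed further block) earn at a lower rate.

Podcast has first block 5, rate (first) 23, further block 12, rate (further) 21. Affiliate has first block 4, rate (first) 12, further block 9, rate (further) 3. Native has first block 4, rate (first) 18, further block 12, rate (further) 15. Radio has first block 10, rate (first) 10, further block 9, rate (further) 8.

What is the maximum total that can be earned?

439

Treat each block as its own option and order by rate: Podcast/T1 23 > Podcast/T2 21 > Native/T1 18 > Native/T2 15 > Affiliate/T1 12 > Radio/T1 10 > Radio/T2 8 > Affiliate/T2 3.
Podcast T1 at 23: fill all 5 → 16 left.
Podcast/T2 (21): +12 → 4 left.
Native/T1 (18): +4 → 0 left.
Total = 23×5 + 21×12 + 18×4 = 439.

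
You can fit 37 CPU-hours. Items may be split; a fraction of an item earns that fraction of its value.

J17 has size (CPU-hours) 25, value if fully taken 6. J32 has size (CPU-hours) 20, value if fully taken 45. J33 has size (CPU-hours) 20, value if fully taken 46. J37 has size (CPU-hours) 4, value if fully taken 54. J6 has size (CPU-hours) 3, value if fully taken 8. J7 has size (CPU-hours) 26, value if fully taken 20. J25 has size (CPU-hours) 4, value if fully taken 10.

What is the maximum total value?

131.5

Sort by value density: J37 54/4≈13.5, J6 8/3≈2.67, J25 10/4≈2.5, J33 46/20≈2.3, J32 45/20≈2.25, J7 20/26≈0.769, J17 6/25≈0.24.
All 4 CPU-hours of J37 fit (value 54) ; 33 remain.
Take all of J6 (3 CPU-hours, value 8) ; 30 CPU-hours left.
All 4 CPU-hours of J25 fit (value 10) ; 26 remain.
All 20 CPU-hours of J33 fit (value 46) ; 6 remain.
Fill the last 6 CPU-hours with part of J32: 6/20 of it earns 13.5.
Total value = 131.5.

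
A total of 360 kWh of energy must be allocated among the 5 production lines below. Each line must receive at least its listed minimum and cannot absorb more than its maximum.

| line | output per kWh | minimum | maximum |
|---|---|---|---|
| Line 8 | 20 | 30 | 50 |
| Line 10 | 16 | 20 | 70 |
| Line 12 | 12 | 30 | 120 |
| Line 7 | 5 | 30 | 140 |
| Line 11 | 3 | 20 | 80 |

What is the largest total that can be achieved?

4120

Meeting every minimum uses 30+20+30+30+20 = 130 kWh, leaving 230.
Highest output per kWh first: Line 8 20 > Line 10 16 > Line 12 12 > Line 7 5 > Line 11 3.
Line 8 takes 20 more to reach its cap of 50 → 210 left.
Line 10 takes 50 more to reach its cap of 70 → 160 left.
Line 12: +90 to 120 (cap) → 70 left.
Only 70 left; Line 7 takes them to reach 100.
Total = 20×50 + 16×70 + 12×120 + 5×100 + 3×20 = 4120.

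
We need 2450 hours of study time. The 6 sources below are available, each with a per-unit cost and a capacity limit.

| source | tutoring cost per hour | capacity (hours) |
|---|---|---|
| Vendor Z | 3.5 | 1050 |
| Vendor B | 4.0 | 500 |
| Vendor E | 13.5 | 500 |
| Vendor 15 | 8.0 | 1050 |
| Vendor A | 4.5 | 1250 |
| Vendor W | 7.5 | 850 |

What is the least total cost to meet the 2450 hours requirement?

9725

Fill from the cheapest source first.
Vendor Z at 3.5: take all 1050 hours — 1400 still needed.
Vendor B at 4.0: take all 500 hours — 900 still needed.
Vendor A (4.5): take the remaining 900 — done.
Vendor W, Vendor 15, Vendor E: unused.
Cost = 1050×3.5 + 500×4.0 + 900×4.5 = 9725.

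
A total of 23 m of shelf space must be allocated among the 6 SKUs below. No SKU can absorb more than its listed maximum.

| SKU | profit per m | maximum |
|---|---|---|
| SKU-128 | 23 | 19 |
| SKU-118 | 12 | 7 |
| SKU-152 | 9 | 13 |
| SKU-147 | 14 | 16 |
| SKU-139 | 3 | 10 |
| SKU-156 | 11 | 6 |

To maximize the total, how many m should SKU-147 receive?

Rank by profit per m: SKU-128 23 > SKU-147 14 > SKU-118 12 > SKU-156 11 > SKU-152 9 > SKU-139 3.
SKU-128 takes 19 to reach its cap of 19 → 4 left.
SKU-147 has room for 16 but only 4 remain, so it gets 4.

4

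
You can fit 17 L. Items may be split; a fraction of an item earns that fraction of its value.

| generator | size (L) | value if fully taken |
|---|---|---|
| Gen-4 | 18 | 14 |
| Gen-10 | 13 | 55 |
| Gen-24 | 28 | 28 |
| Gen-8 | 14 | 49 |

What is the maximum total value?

Best value per unit of size first: Gen-10 55/13≈4.23, Gen-8 49/14≈3.5, Gen-24 28/28≈1, Gen-4 14/18≈0.778.
All 13 L of Gen-10 fit (value 55) ; 4 remain.
Fill the last 4 L with part of Gen-8: 4/14 of it earns 14.
Total value = 69.

69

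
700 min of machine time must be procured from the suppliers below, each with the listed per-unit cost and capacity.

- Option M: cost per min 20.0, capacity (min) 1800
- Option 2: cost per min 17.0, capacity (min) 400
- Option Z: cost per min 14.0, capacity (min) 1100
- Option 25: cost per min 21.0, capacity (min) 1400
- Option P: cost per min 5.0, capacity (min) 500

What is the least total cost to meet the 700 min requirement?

Fill from the cheapest supplier first.
Option P at 5.0: take all 500 min ; 200 still needed.
Option Z (14.0): take the remaining 200 ; done.
Option 2, Option M, Option 25: unused.
Cost = 500×5.0 + 200×14.0 = 5300.

5300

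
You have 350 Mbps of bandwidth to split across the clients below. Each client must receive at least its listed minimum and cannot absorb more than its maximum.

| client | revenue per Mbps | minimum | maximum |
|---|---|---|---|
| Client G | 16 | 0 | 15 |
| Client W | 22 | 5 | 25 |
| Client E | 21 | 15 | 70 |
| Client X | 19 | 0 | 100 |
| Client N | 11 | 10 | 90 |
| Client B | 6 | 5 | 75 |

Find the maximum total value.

Meeting every minimum uses 0+5+15+0+10+5 = 35 Mbps, leaving 315.
Rank by revenue per Mbps: Client W 22 > Client E 21 > Client X 19 > Client G 16 > Client N 11 > Client B 6.
Client W takes 20 more to reach its cap of 25 → 295 left.
Client E takes 55 more to reach its cap of 70 → 240 left.
Client X: +100 to 100 (cap) → 140 left.
Give Client G 15 more to hit its cap of 15 → 125 left.
Client N: +80 to 90 (cap) → 45 left.
Client B has room for 70 more but only 45 remain, so it gets 50.
Total = 16×15 + 22×25 + 21×70 + 19×100 + 11×90 + 6×50 = 5450.

5450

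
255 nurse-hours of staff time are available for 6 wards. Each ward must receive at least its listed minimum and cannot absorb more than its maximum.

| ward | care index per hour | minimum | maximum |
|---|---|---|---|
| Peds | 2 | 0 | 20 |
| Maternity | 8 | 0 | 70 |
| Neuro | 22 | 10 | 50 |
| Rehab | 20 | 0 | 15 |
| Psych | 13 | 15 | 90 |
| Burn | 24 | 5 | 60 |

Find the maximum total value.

Meeting every minimum uses 0+0+10+0+15+5 = 30 nurse-hours, leaving 225.
Rank by care index per hour: Burn 24 > Neuro 22 > Rehab 20 > Psych 13 > Maternity 8 > Peds 2.
Burn takes 55 more to reach its cap of 60 → 170 left.
Give Neuro 40 more to hit its cap of 50 → 130 left.
Rehab: +15 to 15 (cap) → 115 left.
Psych: +75 to 90 (cap) → 40 left.
Only 40 left; Maternity takes them to reach 40.
Total = 8×40 + 22×50 + 20×15 + 13×90 + 24×60 = 4330.

4330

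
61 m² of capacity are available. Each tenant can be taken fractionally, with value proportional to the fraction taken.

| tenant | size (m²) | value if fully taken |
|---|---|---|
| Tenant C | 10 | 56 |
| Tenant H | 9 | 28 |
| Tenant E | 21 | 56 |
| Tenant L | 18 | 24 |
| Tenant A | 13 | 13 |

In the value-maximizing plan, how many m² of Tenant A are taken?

Sort by value density: Tenant C 56/10≈5.6, Tenant H 28/9≈3.11, Tenant E 56/21≈2.67, Tenant L 24/18≈1.33, Tenant A 13/13≈1.
All 10 m² of Tenant C fit (value 56) — 51 remain.
All 9 m² of Tenant H fit (value 28) — 42 remain.
Take all of Tenant E (21 m², value 56) — 21 m² left.
All 18 m² of Tenant L fit (value 24) — 3 remain.
Only 3 m² remain; take 3/13 of Tenant A for value 13×3/13 = 3.

3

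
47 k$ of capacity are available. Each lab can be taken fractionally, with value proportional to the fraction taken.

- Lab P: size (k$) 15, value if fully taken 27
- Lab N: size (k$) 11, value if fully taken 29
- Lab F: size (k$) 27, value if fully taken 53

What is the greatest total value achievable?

Sort by value density: Lab N 29/11≈2.64, Lab F 53/27≈1.96, Lab P 27/15≈1.8.
Take all of Lab N (11 k$, value 29) → 36 k$ left.
All 27 k$ of Lab F fit (value 53) → 9 remain.
Only 9 k$ remain; take 9/15 of Lab P for value 27×9/15 = 16.2.
Total value = 98.2.

98.2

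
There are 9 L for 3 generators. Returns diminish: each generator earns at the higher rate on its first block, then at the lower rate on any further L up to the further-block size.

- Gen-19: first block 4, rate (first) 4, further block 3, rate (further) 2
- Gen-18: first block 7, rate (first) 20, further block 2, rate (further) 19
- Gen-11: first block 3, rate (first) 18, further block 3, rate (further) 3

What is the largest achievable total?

178

Treat each block as its own option and order by rate: Gen-18/T1 20 > Gen-18/T2 19 > Gen-11/T1 18 > Gen-19/T1 4 > Gen-11/T2 3 > Gen-19/T2 2.
Gen-18 T1 at 20: fill all 7 → 2 left.
Fill Gen-18 T2 block (2 at 19) → 0 left.
Total = 20×7 + 19×2 = 178.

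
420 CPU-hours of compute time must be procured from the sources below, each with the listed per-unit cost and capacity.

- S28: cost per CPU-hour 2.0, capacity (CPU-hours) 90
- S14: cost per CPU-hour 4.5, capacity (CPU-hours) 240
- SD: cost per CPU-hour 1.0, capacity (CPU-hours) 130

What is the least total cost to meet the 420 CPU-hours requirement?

1210

Cheapest first:
SD at 1.0: take all 130 CPU-hours → 290 still needed.
S28 (2.0): use full 90 → 200 CPU-hours to go.
S14 (4.5): take the remaining 200 → done.
Cost = 130×1.0 + 90×2.0 + 200×4.5 = 1210.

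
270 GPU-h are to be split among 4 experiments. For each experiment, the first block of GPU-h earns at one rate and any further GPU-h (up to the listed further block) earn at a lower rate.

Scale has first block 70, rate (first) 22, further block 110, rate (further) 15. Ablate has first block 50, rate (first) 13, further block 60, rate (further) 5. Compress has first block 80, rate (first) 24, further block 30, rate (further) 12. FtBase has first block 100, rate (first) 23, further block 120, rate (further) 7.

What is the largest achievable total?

Order all 8 blocks by rate: Compress/T1 24 > FtBase/T1 23 > Scale/T1 22 > Scale/T2 15 > Ablate/T1 13 > Compress/T2 12 > FtBase/T2 7 > Ablate/T2 5.
Fill Compress T1 block (80 at 24) → 190 left.
FtBase T1 at 23: fill all 100 → 90 left.
Scale T1 at 22: fill all 70 → 20 left.
20 remain; put them into Scale T2 at 15.
Total = 24×80 + 23×100 + 22×70 + 15×20 = 6060.

6060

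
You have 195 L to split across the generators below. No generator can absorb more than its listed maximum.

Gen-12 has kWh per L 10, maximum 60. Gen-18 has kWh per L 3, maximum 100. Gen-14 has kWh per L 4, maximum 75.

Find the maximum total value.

1080

Order the generators by kWh per L: Gen-12 10 > Gen-14 4 > Gen-18 3.
Gen-12: +60 to 60 (cap) — 135 left.
Give Gen-14 75 to hit its cap of 75 — 60 left.
Only 60 left; Gen-18 takes them to reach 60.
Total = 10×60 + 3×60 + 4×75 = 1080.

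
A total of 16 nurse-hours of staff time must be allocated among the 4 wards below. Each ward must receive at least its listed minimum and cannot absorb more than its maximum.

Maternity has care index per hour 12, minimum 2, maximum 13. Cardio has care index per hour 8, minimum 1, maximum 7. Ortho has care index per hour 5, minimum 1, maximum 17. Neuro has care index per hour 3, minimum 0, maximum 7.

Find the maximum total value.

177

Meeting every minimum uses 2+1+1+0 = 4 nurse-hours, leaving 12.
Order the wards by care index per hour: Maternity 12 > Cardio 8 > Ortho 5 > Neuro 3.
Maternity takes 11 more to reach its cap of 13 ; 1 left.
Cardio has room for 6 more but only 1 remain, so it gets 2.
Total = 12×13 + 8×2 + 5×1 = 177.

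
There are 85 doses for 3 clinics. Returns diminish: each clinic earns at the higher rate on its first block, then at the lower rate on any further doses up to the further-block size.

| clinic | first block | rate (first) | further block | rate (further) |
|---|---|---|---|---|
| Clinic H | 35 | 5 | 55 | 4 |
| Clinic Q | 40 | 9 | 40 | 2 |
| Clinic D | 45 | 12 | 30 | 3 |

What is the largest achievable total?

900

Order all 6 blocks by rate: Clinic D/tier1 12 > Clinic Q/tier1 9 > Clinic H/tier1 5 > Clinic H/tier2 4 > Clinic D/tier2 3 > Clinic Q/tier2 2.
Clinic D tier1 at 12: fill all 45 ; 40 left.
Fill Clinic Q tier1 block (40 at 9) ; 0 left.
Total = 12×45 + 9×40 = 900.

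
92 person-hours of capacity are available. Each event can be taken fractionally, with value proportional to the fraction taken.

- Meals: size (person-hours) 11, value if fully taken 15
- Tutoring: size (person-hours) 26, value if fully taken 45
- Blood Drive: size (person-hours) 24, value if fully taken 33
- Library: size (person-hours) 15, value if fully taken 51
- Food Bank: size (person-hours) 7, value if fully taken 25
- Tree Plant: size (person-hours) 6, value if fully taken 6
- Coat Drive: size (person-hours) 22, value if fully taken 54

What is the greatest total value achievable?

Rank by value-to-size ratio: Food Bank 25/7≈3.57, Library 51/15≈3.4, Coat Drive 54/22≈2.45, Tutoring 45/26≈1.73, Blood Drive 33/24≈1.38, Meals 15/11≈1.36, Tree Plant 6/6≈1.
All 7 person-hours of Food Bank fit (value 25) → 85 remain.
Library: take in full, 15 person-hours for value 51 → 70 left.
Take all of Coat Drive (22 person-hours, value 54) → 48 person-hours left.
Tutoring: take in full, 26 person-hours for value 45 → 22 left.
Only 22 person-hours remain; take 22/24 of Blood Drive for value 33×22/24 = 30.25.
Total value = 205.25.

205.25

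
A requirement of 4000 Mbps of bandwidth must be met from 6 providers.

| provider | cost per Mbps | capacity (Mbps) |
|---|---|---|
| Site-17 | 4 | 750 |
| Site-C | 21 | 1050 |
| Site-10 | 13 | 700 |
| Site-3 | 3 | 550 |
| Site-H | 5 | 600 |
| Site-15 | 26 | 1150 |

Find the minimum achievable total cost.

47900

Fill from the cheapest provider first.
Site-3 at 3: take all 550 Mbps ; 3450 still needed.
Site-17 (4): use full 750 ; 2700 Mbps to go.
Take 600 from Site-H at 5 ; need 2100 more.
Site-10 at 13: take all 700 Mbps ; 1400 still needed.
Take 1050 from Site-C at 21 ; need 350 more.
Take 350 from Site-15 at 26 to finish.
Cost = 550×3 + 750×4 + 600×5 + 700×13 + 1050×21 + 350×26 = 47900.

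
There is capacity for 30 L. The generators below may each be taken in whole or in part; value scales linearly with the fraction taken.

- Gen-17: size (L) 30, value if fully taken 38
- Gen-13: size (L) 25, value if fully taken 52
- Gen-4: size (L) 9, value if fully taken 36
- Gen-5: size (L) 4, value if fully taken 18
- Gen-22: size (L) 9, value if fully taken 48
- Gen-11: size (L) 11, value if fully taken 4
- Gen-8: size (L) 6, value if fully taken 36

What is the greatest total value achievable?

Rank by value-to-size ratio: Gen-8 36/6≈6, Gen-22 48/9≈5.33, Gen-5 18/4≈4.5, Gen-4 36/9≈4, Gen-13 52/25≈2.08, Gen-17 38/30≈1.27, Gen-11 4/11≈0.364.
All 6 L of Gen-8 fit (value 36) → 24 remain.
Take all of Gen-22 (9 L, value 48) → 15 L left.
All 4 L of Gen-5 fit (value 18) → 11 remain.
Take all of Gen-4 (9 L, value 36) → 2 L left.
Fill the last 2 L with part of Gen-13: 2/25 of it earns 4.16.
Total value = 142.16.

142.16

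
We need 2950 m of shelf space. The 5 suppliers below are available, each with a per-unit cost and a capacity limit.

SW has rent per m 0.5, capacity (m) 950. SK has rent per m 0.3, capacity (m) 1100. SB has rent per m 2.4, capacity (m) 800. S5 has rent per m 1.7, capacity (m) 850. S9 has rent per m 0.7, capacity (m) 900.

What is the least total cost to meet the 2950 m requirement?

Use suppliers in increasing cost order.
SK at 0.3: take all 1100 m → 1850 still needed.
SW at 0.5: take all 950 m → 900 still needed.
S9 (0.7): use full 900 → 0 m to go.
S5, SB: unused.
Cost = 1100×0.3 + 950×0.5 + 900×0.7 = 1435.

1435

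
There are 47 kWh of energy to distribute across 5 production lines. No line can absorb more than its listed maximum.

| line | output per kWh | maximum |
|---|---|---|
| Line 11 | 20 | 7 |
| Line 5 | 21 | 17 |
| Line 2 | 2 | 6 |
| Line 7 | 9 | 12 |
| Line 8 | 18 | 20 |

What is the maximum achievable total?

884

Order the production lines by output per kWh: Line 5 21 > Line 11 20 > Line 8 18 > Line 7 9 > Line 2 2.
Give Line 5 17 to hit its cap of 17 → 30 left.
Line 11 takes 7 to reach its cap of 7 → 23 left.
Line 8 takes 20 to reach its cap of 20 → 3 left.
Line 7 has room for 12 but only 3 remain, so it gets 3.
Total = 20×7 + 21×17 + 9×3 + 18×20 = 884.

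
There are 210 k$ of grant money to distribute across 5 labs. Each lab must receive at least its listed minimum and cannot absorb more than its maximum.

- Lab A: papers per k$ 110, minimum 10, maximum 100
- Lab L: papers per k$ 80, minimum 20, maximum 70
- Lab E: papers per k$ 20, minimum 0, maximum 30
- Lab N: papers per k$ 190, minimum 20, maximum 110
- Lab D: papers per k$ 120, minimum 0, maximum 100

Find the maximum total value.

Meeting every minimum uses 10+20+0+20+0 = 50 k$, leaving 160.
Highest papers per k$ first: Lab N 190 > Lab D 120 > Lab A 110 > Lab L 80 > Lab E 20.
Lab N takes 90 more to reach its cap of 110 ; 70 left.
Lab D has room for 100 more but only 70 remain, so it gets 70.
Total = 110×10 + 80×20 + 190×110 + 120×70 = 32000.

32000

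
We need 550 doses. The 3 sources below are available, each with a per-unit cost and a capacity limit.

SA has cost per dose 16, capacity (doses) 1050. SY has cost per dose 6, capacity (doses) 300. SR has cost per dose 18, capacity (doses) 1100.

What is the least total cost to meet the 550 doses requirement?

5800

Use sources in increasing cost order.
SY at 6: take all 300 doses → 250 still needed.
Take 250 from SA at 16 to finish.
SR: unused.
Cost = 300×6 + 250×16 = 5800.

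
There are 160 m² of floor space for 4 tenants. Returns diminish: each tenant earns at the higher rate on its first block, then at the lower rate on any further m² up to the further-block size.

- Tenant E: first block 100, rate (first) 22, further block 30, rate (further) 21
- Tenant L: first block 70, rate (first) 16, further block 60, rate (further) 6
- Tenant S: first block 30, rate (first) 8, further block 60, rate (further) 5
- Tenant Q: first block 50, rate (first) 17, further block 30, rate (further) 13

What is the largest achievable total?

Order all 8 blocks by rate: Tenant E/tier1 22 > Tenant E/tier2 21 > Tenant Q/tier1 17 > Tenant L/tier1 16 > Tenant Q/tier2 13 > Tenant S/tier1 8 > Tenant L/tier2 6 > Tenant S/tier2 5.
Tenant E tier1 at 22: fill all 100 — 60 left.
Tenant E/tier2 (21): +30 — 30 left.
Tenant Q/tier1: +30 of 50 at 17; pool empty.
Total = 22×100 + 21×30 + 17×30 = 3340.

3340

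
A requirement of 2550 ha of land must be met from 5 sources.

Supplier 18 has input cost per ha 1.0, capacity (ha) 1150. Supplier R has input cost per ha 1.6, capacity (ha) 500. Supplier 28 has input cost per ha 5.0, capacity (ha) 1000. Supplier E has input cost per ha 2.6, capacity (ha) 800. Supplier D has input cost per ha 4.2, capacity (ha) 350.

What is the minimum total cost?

4450

Fill from the cheapest source first.
Take 1150 from Supplier 18 at 1.0 — need 1400 more.
Supplier R at 1.6: take all 500 ha — 900 still needed.
Supplier E (2.6): use full 800 — 100 ha to go.
Take 100 from Supplier D at 4.2 to finish.
Supplier 28: unused.
Cost = 1150×1.0 + 500×1.6 + 800×2.6 + 100×4.2 = 4450.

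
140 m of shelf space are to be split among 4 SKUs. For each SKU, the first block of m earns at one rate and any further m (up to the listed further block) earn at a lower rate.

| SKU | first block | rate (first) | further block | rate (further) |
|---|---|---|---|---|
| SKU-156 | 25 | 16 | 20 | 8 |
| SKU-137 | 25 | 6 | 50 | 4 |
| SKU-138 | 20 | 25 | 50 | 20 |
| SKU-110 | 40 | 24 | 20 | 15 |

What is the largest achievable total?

2935

Order all 8 blocks by rate: SKU-138/tier1 25 > SKU-110/tier1 24 > SKU-138/tier2 20 > SKU-156/tier1 16 > SKU-110/tier2 15 > SKU-156/tier2 8 > SKU-137/tier1 6 > SKU-137/tier2 4.
Fill SKU-138 tier1 block (20 at 25) — 120 left.
SKU-110/tier1 (24): +40 — 80 left.
SKU-138 tier2 at 20: fill all 50 — 30 left.
SKU-156/tier1 (16): +25 — 5 left.
5 remain; put them into SKU-110 tier2 at 15.
Total = 25×20 + 24×40 + 20×50 + 16×25 + 15×5 = 2935.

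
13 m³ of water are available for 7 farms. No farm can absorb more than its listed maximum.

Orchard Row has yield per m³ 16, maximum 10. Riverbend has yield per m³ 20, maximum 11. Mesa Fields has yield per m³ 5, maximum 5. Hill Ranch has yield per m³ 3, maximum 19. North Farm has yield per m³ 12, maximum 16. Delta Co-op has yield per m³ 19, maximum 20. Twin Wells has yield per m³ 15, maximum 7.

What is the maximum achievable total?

Order the farms by yield per m³: Riverbend 20 > Delta Co-op 19 > Orchard Row 16 > Twin Wells 15 > North Farm 12 > Mesa Fields 5 > Hill Ranch 3.
Riverbend takes 11 to reach its cap of 11 ; 2 left.
Delta Co-op has room for 20 but only 2 remain, so it gets 2.
Total = 20×11 + 19×2 = 258.

258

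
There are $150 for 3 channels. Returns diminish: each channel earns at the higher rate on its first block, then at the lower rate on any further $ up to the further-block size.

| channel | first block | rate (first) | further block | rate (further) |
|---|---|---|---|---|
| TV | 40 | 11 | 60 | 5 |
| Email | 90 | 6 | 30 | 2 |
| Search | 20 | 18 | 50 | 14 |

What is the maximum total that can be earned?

1740

Treat each block as its own option and order by rate: Search/tier1 18 > Search/tier2 14 > TV/tier1 11 > Email/tier1 6 > TV/tier2 5 > Email/tier2 2.
Fill Search tier1 block (20 at 18) ; 130 left.
Search/tier2 (14): +50 ; 80 left.
TV tier1 at 11: fill all 40 ; 40 left.
Email tier1 at 6: only 40 left, fill 40.
Total = 18×20 + 14×50 + 11×40 + 6×40 = 1740.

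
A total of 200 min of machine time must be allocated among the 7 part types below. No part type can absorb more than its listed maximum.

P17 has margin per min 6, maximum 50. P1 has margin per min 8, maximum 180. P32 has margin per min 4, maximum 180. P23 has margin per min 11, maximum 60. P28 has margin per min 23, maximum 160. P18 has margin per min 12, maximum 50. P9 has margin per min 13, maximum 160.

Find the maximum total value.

4200

Rank by margin per min: P28 23 > P9 13 > P18 12 > P23 11 > P1 8 > P17 6 > P32 4.
P28 takes 160 to reach its cap of 160 — 40 left.
Only 40 left; P9 takes them to reach 40.
Total = 23×160 + 13×40 = 4200.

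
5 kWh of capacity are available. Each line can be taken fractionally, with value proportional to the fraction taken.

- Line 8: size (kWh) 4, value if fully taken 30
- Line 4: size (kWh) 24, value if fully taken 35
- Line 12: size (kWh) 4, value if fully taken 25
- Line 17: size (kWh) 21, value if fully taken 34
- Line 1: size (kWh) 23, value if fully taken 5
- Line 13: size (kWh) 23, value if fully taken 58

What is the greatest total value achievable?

Sort by value density: Line 8 30/4≈7.5, Line 12 25/4≈6.25, Line 13 58/23≈2.52, Line 17 34/21≈1.62, Line 4 35/24≈1.46, Line 1 5/23≈0.217.
All 4 kWh of Line 8 fit (value 30) ; 1 remain.
Only 1 kWh remain; take 1/4 of Line 12 for value 25×1/4 = 6.25.
Total value = 36.25.

36.25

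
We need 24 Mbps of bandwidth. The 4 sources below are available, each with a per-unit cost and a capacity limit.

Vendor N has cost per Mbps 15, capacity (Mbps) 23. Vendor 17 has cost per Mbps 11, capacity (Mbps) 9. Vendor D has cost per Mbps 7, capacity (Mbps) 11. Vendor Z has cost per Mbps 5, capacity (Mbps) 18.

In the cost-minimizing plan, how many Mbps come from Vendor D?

Use sources in increasing cost order.
Take 18 from Vendor Z at 5 ; need 6 more.
Take 6 from Vendor D at 7 to finish.
Vendor 17, Vendor N: unused.

6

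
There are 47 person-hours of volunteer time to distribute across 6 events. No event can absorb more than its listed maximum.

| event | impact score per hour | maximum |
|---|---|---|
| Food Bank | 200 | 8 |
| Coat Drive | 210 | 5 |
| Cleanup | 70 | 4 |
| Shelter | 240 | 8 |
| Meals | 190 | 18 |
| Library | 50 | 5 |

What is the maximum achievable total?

Highest impact score per hour first: Shelter 240 > Coat Drive 210 > Food Bank 200 > Meals 190 > Cleanup 70 > Library 50.
Shelter takes 8 to reach its cap of 8 → 39 left.
Give Coat Drive 5 to hit its cap of 5 → 34 left.
Food Bank: +8 to 8 (cap) → 26 left.
Meals takes 18 to reach its cap of 18 → 8 left.
Cleanup: +4 to 4 (cap) → 4 left.
Library: +4 (room for 5) → 4. Pool exhausted.
Total = 200×8 + 210×5 + 70×4 + 240×8 + 190×18 + 50×4 = 8470.

8470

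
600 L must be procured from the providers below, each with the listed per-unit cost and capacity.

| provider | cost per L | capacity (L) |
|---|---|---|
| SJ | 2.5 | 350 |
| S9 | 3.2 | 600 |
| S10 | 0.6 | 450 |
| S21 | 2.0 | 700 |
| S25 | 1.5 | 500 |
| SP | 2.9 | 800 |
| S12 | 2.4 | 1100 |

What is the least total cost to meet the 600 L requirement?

495

Use providers in increasing cost order.
Take 450 from S10 at 0.6 — need 150 more.
S25 (1.5): take the remaining 150 — done.
S21, S12, SJ, SP, S9: unused.
Cost = 450×0.6 + 150×1.5 = 495.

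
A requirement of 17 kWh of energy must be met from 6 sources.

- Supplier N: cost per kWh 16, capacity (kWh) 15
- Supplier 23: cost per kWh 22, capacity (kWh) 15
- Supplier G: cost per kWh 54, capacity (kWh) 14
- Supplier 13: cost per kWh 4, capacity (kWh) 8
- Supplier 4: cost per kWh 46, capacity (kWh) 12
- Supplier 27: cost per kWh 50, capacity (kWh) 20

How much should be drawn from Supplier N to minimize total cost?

Cheapest first:
Supplier 13 (4): use full 8 ; 9 kWh to go.
Take 9 from Supplier N at 16 to finish.
Supplier 23, Supplier 4, Supplier 27, Supplier G: unused.

9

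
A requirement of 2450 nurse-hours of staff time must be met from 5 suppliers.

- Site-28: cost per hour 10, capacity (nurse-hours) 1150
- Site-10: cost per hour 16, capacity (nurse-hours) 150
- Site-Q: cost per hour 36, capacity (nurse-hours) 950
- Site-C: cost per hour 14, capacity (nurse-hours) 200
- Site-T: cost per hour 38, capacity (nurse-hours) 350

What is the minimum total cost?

50900

Cheapest first:
Site-28 (10): use full 1150 — 1300 nurse-hours to go.
Take 200 from Site-C at 14 — need 1100 more.
Take 150 from Site-10 at 16 — need 950 more.
Take 950 from Site-Q at 36 — need 0 more.
Site-T: unused.
Cost = 1150×10 + 200×14 + 150×16 + 950×36 = 50900.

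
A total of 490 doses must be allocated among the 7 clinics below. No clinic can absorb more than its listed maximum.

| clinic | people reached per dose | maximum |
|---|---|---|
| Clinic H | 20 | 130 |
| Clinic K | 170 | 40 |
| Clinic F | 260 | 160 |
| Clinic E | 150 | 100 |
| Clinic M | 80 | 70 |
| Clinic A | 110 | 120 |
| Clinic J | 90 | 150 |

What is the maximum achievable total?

Order the clinics by people reached per dose: Clinic F 260 > Clinic K 170 > Clinic E 150 > Clinic A 110 > Clinic J 90 > Clinic M 80 > Clinic H 20.
Clinic F: +160 to 160 (cap) ; 330 left.
Clinic K takes 40 to reach its cap of 40 ; 290 left.
Clinic E takes 100 to reach its cap of 100 ; 190 left.
Clinic A: +120 to 120 (cap) ; 70 left.
Clinic J has room for 150 but only 70 remain, so it gets 70.
Total = 170×40 + 260×160 + 150×100 + 110×120 + 90×70 = 82900.

82900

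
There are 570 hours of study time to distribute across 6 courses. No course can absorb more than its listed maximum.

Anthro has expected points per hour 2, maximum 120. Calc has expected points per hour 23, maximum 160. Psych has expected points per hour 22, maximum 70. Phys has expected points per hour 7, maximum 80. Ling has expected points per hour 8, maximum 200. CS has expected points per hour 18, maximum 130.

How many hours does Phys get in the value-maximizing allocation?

10

Order the courses by expected points per hour: Calc 23 > Psych 22 > CS 18 > Ling 8 > Phys 7 > Anthro 2.
Calc: +160 to 160 (cap) ; 410 left.
Psych takes 70 to reach its cap of 70 ; 340 left.
CS: +130 to 130 (cap) ; 210 left.
Ling: +200 to 200 (cap) ; 10 left.
Only 10 left; Phys takes them to reach 10.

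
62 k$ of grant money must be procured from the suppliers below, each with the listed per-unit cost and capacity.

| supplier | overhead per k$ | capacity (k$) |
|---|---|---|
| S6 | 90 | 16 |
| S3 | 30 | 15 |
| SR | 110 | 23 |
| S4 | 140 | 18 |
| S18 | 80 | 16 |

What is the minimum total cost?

Cheapest first:
Take 15 from S3 at 30 — need 47 more.
Take 16 from S18 at 80 — need 31 more.
S6 at 90: take all 16 k$ — 15 still needed.
SR at 110: take 15 of its 23 — requirement met.
S4: unused.
Cost = 15×30 + 16×80 + 16×90 + 15×110 = 4820.

4820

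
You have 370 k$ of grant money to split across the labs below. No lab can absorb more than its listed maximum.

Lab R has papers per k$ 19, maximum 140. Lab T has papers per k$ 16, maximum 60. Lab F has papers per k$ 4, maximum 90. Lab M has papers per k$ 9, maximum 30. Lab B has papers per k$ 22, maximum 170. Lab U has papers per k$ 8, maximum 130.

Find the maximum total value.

7360

Order the labs by papers per k$: Lab B 22 > Lab R 19 > Lab T 16 > Lab M 9 > Lab U 8 > Lab F 4.
Lab B takes 170 to reach its cap of 170 → 200 left.
Lab R: +140 to 140 (cap) → 60 left.
Lab T takes 60 to reach its cap of 60 → 0 left.
Total = 19×140 + 16×60 + 22×170 = 7360.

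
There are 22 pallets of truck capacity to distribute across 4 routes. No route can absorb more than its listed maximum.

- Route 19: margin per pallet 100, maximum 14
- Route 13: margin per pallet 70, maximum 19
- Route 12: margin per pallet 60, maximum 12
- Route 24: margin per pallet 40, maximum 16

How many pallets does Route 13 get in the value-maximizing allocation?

Highest margin per pallet first: Route 19 100 > Route 13 70 > Route 12 60 > Route 24 40.
Route 19 takes 14 to reach its cap of 14 ; 8 left.
Route 13 has room for 19 but only 8 remain, so it gets 8.

8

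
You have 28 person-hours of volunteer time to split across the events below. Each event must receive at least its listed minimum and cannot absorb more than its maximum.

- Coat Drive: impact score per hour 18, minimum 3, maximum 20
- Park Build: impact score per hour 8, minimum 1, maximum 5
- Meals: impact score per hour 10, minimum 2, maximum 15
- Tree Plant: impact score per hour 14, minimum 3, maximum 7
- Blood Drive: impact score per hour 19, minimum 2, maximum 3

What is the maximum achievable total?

Meeting every minimum uses 3+1+2+3+2 = 11 person-hours, leaving 17.
Order the events by impact score per hour: Blood Drive 19 > Coat Drive 18 > Tree Plant 14 > Meals 10 > Park Build 8.
Give Blood Drive 1 more to hit its cap of 3 — 16 left.
Only 16 left; Coat Drive takes them to reach 19.
Total = 18×19 + 8×1 + 10×2 + 14×3 + 19×3 = 469.

469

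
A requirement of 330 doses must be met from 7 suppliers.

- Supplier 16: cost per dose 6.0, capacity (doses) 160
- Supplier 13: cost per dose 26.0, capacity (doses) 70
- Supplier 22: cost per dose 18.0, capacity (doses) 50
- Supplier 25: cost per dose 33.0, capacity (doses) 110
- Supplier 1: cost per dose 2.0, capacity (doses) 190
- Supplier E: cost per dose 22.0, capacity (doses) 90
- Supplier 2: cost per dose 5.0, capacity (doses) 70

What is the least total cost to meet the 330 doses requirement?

Fill from the cheapest supplier first.
Take 190 from Supplier 1 at 2.0 → need 140 more.
Supplier 2 (5.0): use full 70 → 70 doses to go.
Supplier 16 at 6.0: take 70 of its 160 → requirement met.
Supplier 22, Supplier E, Supplier 13, Supplier 25: unused.
Cost = 190×2.0 + 70×5.0 + 70×6.0 = 1150.

1150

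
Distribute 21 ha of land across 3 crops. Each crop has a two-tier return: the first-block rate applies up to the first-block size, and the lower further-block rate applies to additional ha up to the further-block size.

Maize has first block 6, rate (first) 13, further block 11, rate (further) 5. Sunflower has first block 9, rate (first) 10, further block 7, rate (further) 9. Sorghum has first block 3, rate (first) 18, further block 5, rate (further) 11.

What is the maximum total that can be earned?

257

Rank every tier by rate: Sorghum/tier1 18 > Maize/tier1 13 > Sorghum/tier2 11 > Sunflower/tier1 10 > Sunflower/tier2 9 > Maize/tier2 5.
Fill Sorghum tier1 block (3 at 18) ; 18 left.
Maize tier1 at 13: fill all 6 ; 12 left.
Fill Sorghum tier2 block (5 at 11) ; 7 left.
Sunflower tier1 at 10: only 7 left, fill 7.
Total = 18×3 + 13×6 + 11×5 + 10×7 = 257.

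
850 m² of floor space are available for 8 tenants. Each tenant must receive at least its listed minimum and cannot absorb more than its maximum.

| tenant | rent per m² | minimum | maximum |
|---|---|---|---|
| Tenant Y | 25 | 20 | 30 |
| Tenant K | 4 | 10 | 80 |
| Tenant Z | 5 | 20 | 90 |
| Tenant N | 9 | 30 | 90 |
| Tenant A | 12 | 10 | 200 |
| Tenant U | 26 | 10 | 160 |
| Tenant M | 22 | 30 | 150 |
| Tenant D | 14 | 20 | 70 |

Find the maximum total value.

Meeting every minimum uses 20+10+20+30+10+10+30+20 = 150 m², leaving 700.
Order the tenants by rent per m²: Tenant U 26 > Tenant Y 25 > Tenant M 22 > Tenant D 14 > Tenant A 12 > Tenant N 9 > Tenant Z 5 > Tenant K 4.
Give Tenant U 150 more to hit its cap of 160 → 550 left.
Tenant Y: +10 to 30 (cap) → 540 left.
Tenant M takes 120 more to reach its cap of 150 → 420 left.
Give Tenant D 50 more to hit its cap of 70 → 370 left.
Tenant A: +190 to 200 (cap) → 180 left.
Give Tenant N 60 more to hit its cap of 90 → 120 left.
Tenant Z: +70 to 90 (cap) → 50 left.
Only 50 left; Tenant K takes them to reach 60.
Total = 25×30 + 4×60 + 5×90 + 9×90 + 12×200 + 26×160 + 22×150 + 14×70 = 13090.

13090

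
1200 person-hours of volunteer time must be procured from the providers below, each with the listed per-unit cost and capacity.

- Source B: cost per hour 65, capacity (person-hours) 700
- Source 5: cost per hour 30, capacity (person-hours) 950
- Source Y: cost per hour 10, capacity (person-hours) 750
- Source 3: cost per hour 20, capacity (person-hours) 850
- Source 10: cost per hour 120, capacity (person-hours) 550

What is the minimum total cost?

16500

Cheapest first:
Take 750 from Source Y at 10 ; need 450 more.
Take 450 from Source 3 at 20 to finish.
Source 5, Source B, Source 10: unused.
Cost = 750×10 + 450×20 = 16500.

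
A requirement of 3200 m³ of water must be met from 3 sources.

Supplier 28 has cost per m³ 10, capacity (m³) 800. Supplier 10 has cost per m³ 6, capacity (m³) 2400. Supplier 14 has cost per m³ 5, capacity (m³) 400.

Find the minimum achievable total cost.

20400

Fill from the cheapest source first.
Supplier 14 (5): use full 400 ; 2800 m³ to go.
Supplier 10 (6): use full 2400 ; 400 m³ to go.
Supplier 28 at 10: take 400 of its 800 ; requirement met.
Cost = 400×5 + 2400×6 + 400×10 = 20400.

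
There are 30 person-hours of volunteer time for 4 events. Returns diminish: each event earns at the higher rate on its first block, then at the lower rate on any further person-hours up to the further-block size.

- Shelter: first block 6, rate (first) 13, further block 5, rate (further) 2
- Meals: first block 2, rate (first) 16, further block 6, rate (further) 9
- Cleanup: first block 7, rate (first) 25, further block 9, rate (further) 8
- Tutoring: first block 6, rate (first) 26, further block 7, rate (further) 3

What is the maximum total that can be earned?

Order all 8 blocks by rate: Tutoring/T1 26 > Cleanup/T1 25 > Meals/T1 16 > Shelter/T1 13 > Meals/T2 9 > Cleanup/T2 8 > Tutoring/T2 3 > Shelter/T2 2.
Tutoring T1 at 26: fill all 6 ; 24 left.
Cleanup T1 at 25: fill all 7 ; 17 left.
Meals/T1 (16): +2 ; 15 left.
Fill Shelter T1 block (6 at 13) ; 9 left.
Fill Meals T2 block (6 at 9) ; 3 left.
3 remain; put them into Cleanup T2 at 8.
Total = 26×6 + 25×7 + 16×2 + 13×6 + 9×6 + 8×3 = 519.

519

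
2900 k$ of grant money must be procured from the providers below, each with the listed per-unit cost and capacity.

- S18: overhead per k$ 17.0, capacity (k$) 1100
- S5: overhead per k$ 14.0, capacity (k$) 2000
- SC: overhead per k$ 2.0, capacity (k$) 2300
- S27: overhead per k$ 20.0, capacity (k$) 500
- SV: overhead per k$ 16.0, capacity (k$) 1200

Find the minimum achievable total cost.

13000

Cheapest first:
SC at 2.0: take all 2300 k$ — 600 still needed.
S5 (14.0): take the remaining 600 — done.
SV, S18, S27: unused.
Cost = 2300×2.0 + 600×14.0 = 13000.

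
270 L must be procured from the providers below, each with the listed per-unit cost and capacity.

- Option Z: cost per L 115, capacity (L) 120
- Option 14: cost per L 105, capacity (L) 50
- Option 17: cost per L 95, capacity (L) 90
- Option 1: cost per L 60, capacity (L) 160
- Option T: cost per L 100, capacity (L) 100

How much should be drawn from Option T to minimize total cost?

Cheapest first:
Take 160 from Option 1 at 60 — need 110 more.
Option 17 at 95: take all 90 L — 20 still needed.
Option T at 100: take 20 of its 100 — requirement met.
Option 14, Option Z: unused.

20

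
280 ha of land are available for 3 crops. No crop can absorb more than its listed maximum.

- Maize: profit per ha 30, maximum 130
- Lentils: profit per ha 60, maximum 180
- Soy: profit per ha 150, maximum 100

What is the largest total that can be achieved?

25800

Order the crops by profit per ha: Soy 150 > Lentils 60 > Maize 30.
Soy takes 100 to reach its cap of 100 — 180 left.
Lentils: +180 to 180 (cap) — 0 left.
Total = 60×180 + 150×100 = 25800.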